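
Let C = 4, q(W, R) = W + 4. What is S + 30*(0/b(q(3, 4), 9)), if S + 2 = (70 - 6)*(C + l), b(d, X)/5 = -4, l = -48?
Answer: -2818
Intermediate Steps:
q(W, R) = 4 + W
b(d, X) = -20 (b(d, X) = 5*(-4) = -20)
S = -2818 (S = -2 + (70 - 6)*(4 - 48) = -2 + 64*(-44) = -2 - 2816 = -2818)
S + 30*(0/b(q(3, 4), 9)) = -2818 + 30*(0/(-20)) = -2818 + 30*(0*(-1/20)) = -2818 + 30*0 = -2818 + 0 = -2818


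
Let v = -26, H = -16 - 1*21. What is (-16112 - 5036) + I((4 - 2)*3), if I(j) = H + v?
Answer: -21211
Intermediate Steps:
H = -37 (H = -16 - 21 = -37)
I(j) = -63 (I(j) = -37 - 26 = -63)
(-16112 - 5036) + I((4 - 2)*3) = (-16112 - 5036) - 63 = -21148 - 63 = -21211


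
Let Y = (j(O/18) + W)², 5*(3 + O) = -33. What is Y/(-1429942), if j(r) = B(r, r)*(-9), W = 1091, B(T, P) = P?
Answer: -30019441/35748550 ≈ -0.83974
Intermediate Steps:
O = -48/5 (O = -3 + (⅕)*(-33) = -3 - 33/5 = -48/5 ≈ -9.6000)
j(r) = -9*r (j(r) = r*(-9) = -9*r)
Y = 30019441/25 (Y = (-(-432)/(5*18) + 1091)² = (-9*(-8/15) + 1091)² = (24/5 + 1091)² = (5479/5)² = 30019441/25 ≈ 1.2008e+6)
Y/(-1429942) = (30019441/25)/(-1429942) = (30019441/25)*(-1/1429942) = -30019441/35748550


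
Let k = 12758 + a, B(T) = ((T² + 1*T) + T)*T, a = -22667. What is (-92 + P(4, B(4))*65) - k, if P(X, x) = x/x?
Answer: 9882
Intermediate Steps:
B(T) = T*(T² + 2*T) (B(T) = ((T² + T) + T)*T = ((T + T²) + T)*T = (T² + 2*T)*T = T*(T² + 2*T))
P(X, x) = 1
k = -9909 (k = 12758 - 22667 = -9909)
(-92 + P(4, B(4))*65) - k = (-92 + 1*65) - 1*(-9909) = (-92 + 65) + 9909 = -27 + 9909 = 9882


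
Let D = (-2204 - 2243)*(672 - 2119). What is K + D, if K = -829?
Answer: 6433980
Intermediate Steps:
D = 6434809 (D = -4447*(-1447) = 6434809)
K + D = -829 + 6434809 = 6433980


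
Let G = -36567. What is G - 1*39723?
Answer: -76290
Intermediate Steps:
G - 1*39723 = -36567 - 1*39723 = -36567 - 39723 = -76290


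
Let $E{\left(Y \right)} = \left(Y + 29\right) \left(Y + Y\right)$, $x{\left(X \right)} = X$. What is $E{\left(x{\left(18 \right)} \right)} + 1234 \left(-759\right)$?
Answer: $-934914$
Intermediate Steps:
$E{\left(Y \right)} = 2 Y \left(29 + Y\right)$ ($E{\left(Y \right)} = \left(29 + Y\right) 2 Y = 2 Y \left(29 + Y\right)$)
$E{\left(x{\left(18 \right)} \right)} + 1234 \left(-759\right) = 2 \cdot 18 \left(29 + 18\right) + 1234 \left(-759\right) = 2 \cdot 18 \cdot 47 - 936606 = 1692 - 936606 = -934914$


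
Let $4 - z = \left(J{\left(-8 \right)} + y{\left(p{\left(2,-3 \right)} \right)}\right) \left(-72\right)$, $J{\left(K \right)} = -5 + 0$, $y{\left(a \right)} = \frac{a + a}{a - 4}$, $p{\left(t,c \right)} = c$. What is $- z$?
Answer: $\frac{2060}{7} \approx 294.29$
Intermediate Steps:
$y{\left(a \right)} = \frac{2 a}{-4 + a}$
$J{\left(K \right)} = -5$
$z = - \frac{2060}{7}$ ($z = 4 - \left(-5 + 2 \left(-3\right) \frac{1}{-4 - 3}\right) \left(-72\right) = 4 - \left(-5 + 2 \left(-3\right) \frac{1}{-7}\right) \left(-72\right) = 4 - \left(-5 + 2 \left(-3\right) \left(- \frac{1}{7}\right)\right) \left(-72\right) = 4 - \left(-5 + \frac{6}{7}\right) \left(-72\right) = 4 - \left(- \frac{29}{7}\right) \left(-72\right) = 4 - \frac{2088}{7} = - \frac{2060}{7} \approx -294.29$)
$- z = \left(-1\right) \left(- \frac{2060}{7}\right) = \frac{2060}{7}$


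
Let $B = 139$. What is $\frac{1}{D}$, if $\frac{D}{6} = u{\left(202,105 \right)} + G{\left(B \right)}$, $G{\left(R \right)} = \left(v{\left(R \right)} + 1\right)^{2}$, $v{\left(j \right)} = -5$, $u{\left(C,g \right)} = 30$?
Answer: $\frac{1}{276} \approx 0.0036232$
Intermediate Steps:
$G{\left(R \right)} = 16$ ($G{\left(R \right)} = \left(-5 + 1\right)^{2} = \left(-4\right)^{2} = 16$)
$D = 276$ ($D = 6 \left(30 + 16\right) = 6 \cdot 46 = 276$)
$\frac{1}{D} = \frac{1}{276}$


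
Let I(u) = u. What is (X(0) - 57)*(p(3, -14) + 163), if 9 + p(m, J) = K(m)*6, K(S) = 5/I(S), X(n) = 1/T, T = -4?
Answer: -9389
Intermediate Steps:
X(n) = -1/4 (X(n) = 1/(-4) = -1/4)
K(S) = 5/S
p(m, J) = -9 + 30/m (p(m, J) = -9 + (5/m)*6 = -9 + 30/m)
(X(0) - 57)*(p(3, -14) + 163) = (-1/4 - 57)*((-9 + 30/3) + 163) = -229*((-9 + 30*(1/3)) + 163)/4 = -229*((-9 + 10) + 163)/4 = -229*(1 + 163)/4 = -229/4*164 = -9389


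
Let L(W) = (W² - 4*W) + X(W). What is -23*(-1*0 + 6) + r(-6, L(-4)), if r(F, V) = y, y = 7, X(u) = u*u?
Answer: -131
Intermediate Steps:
X(u) = u²
L(W) = -4*W + 2*W² (L(W) = (W² - 4*W) + W² = -4*W + 2*W²)
r(F, V) = 7
-23*(-1*0 + 6) + r(-6, L(-4)) = -23*(-1*0 + 6) + 7 = -23*(0 + 6) + 7 = -23*6 + 7 = -138 + 7 = -131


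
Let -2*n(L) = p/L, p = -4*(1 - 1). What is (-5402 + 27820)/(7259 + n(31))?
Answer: 22418/7259 ≈ 3.0883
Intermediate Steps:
p = 0 (p = -4*0 = 0)
n(L) = 0 (n(L) = -0/L = -½*0 = 0)
(-5402 + 27820)/(7259 + n(31)) = (-5402 + 27820)/(7259 + 0) = 22418/7259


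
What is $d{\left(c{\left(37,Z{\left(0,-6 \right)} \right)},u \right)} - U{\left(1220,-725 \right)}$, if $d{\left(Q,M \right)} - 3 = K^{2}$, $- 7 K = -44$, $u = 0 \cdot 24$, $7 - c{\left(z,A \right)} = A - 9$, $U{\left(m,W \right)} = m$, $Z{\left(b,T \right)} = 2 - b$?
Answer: $- \frac{57697}{49} \approx -1177.5$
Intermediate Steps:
$c{\left(z,A \right)} = 16 - A$ ($c{\left(z,A \right)} = 7 - \left(A - 9\right) = 7 - \left(-9 + A\right) = 16 - A$)
$u = 0$
$K = \frac{44}{7}$ ($K = \left(- \frac{1}{7}\right) \left(-44\right) = \frac{44}{7} \approx 6.2857$)
$d{\left(Q,M \right)} = \frac{2083}{49}$ ($d{\left(Q,M \right)} = 3 + \left(\frac{44}{7}\right)^{2} = 3 + \frac{1936}{49} = \frac{2083}{49}$)
$d{\left(c{\left(37,Z{\left(0,-6 \right)} \right)},u \right)} - U{\left(1220,-725 \right)} = \frac{2083}{49} - 1220 = - \frac{57697}{49}$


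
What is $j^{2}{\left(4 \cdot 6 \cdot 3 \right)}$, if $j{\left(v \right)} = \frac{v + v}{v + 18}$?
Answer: $\frac{64}{25} \approx 2.56$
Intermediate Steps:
$j{\left(v \right)} = \frac{2 v}{18 + v}$
$j^{2}{\left(4 \cdot 6 \cdot 3 \right)} = \left(\frac{2 \cdot 4 \cdot 6 \cdot 3}{18 + 4 \cdot 6 \cdot 3}\right)^{2} = \left(\frac{2 \cdot 24 \cdot 3}{18 + 24 \cdot 3}\right)^{2} = \left(2 \cdot 72 \frac{1}{18 + 72}\right)^{2} = \left(2 \cdot 72 \cdot \frac{1}{90}\right)^{2} = \left(\frac{8}{5}\right)^{2} = \frac{64}{25}$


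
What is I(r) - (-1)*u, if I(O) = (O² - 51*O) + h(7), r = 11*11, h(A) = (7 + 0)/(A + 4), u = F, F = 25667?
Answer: 375514/11 ≈ 34138.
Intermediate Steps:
u = 25667
h(A) = 7/(4 + A)
r = 121
I(O) = 7/11 + O² - 51*O (I(O) = (O² - 51*O) + 7/(4 + 7) = (O² - 51*O) + 7/11 = 7/11 + O² - 51*O)
I(r) - (-1)*u = (7/11 + 121² - 51*121) - (-1)*25667 = (7/11 + 14641 - 6171) - 1*(-25667) = 93177/11 + 25667 = 375514/11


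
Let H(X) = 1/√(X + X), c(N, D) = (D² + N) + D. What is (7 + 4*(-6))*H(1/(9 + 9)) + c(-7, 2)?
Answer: -52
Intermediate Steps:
c(N, D) = D + N + D² (c(N, D) = (N + D²) + D = D + N + D²)
H(X) = √2/(2*√X) (H(X) = 1/√(2*X) = 1/(√2*√X) = 1*(√2/(2*√X)) = √2/(2*√X))
(7 + 4*(-6))*H(1/(9 + 9)) + c(-7, 2) = (7 + 4*(-6))*(√2/(2*√(1/(9 + 9)))) + (2 - 7 + 2²) = (7 - 24)*(√2/(2*√(1/18))) + (2 - 7 + 4) = -17*√2/(2*18^(-½)) - 1 = -17*√2*3*√2/2 - 1 = -17*3 - 1 = -51 - 1 = -52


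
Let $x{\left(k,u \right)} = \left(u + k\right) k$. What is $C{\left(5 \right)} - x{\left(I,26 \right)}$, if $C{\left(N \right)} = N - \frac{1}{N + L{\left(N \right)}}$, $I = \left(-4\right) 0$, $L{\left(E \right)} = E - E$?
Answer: $\frac{24}{5} \approx 4.8$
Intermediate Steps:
$L{\left(E \right)} = 0$
$I = 0$
$x{\left(k,u \right)} = k \left(k + u\right)$ ($x{\left(k,u \right)} = \left(k + u\right) k = k \left(k + u\right)$)
$C{\left(N \right)} = N - \frac{1}{N}$ ($C{\left(N \right)} = N - \frac{1}{N + 0} = N - \frac{1}{N}$)
$C{\left(5 \right)} - x{\left(I,26 \right)} = \left(5 - \frac{1}{5}\right) - 0 \left(0 + 26\right) = \left(5 - \frac{1}{5}\right) - 0 \cdot 26 = \left(5 - \frac{1}{5}\right) - 0 = \frac{24}{5} + 0 = \frac{24}{5}$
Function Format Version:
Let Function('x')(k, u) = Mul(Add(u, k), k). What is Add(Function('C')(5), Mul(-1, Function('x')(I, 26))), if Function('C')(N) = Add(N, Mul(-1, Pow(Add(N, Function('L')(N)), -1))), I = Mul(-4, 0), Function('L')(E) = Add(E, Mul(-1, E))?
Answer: Rational(24, 5) ≈ 4.8000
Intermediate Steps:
Function('L')(E) = 0
I = 0
Function('x')(k, u) = Mul(k, Add(k, u)) (Function('x')(k, u) = Mul(Add(k, u), k) = Mul(k, Add(k, u)))
Function('C')(N) = Add(N, Mul(-1, Pow(N, -1))) (Function('C')(N) = Add(N, Mul(-1, Pow(Add(N, 0), -1))) = Add(N, Mul(-1, Pow(N, -1))))
Add(Function('C')(5), Mul(-1, Function('x')(I, 26))) = Add(Add(5, Mul(-1, Pow(5, -1))), Mul(-1, Mul(0, Add(0, 26)))) = Add(Add(5, Mul(-1, Rational(1, 5))), Mul(-1, Mul(0, 26))) = Add(Add(5, Rational(-1, 5)), Mul(-1, 0)) = Add(Rational(24, 5), 0) = Rational(24, 5)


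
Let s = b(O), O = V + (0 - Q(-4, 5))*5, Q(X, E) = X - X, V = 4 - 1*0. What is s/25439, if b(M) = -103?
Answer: -103/25439 ≈ -0.0040489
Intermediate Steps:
V = 4 (V = 4 + 0 = 4)
Q(X, E) = 0
O = 4 (O = 4 + (0 - 1*0)*5 = 4 + (0 + 0)*5 = 4 + 0*5 = 4 + 0 = 4)
s = -103
s/25439 = -103/25439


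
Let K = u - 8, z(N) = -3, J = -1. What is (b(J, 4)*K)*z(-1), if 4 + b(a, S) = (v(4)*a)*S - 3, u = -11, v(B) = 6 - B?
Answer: -855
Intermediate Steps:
K = -19 (K = -11 - 8 = -19)
b(a, S) = -7 + 2*S*a (b(a, S) = -4 + (((6 - 1*4)*a)*S - 3) = -4 + (((6 - 4)*a)*S - 3) = -4 + ((2*a)*S - 3) = -4 + (2*S*a - 3) = -4 + (-3 + 2*S*a) = -7 + 2*S*a)
(b(J, 4)*K)*z(-1) = ((-7 + 2*4*(-1))*(-19))*(-3) = ((-7 - 8)*(-19))*(-3) = -15*(-19)*(-3) = 285*(-3) = -855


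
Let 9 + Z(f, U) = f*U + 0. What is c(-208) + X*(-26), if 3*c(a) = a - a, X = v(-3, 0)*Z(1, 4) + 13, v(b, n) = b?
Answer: -728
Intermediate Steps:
Z(f, U) = -9 + U*f (Z(f, U) = -9 + (f*U + 0) = -9 + (U*f + 0) = -9 + U*f)
X = 28 (X = -3*(-9 + 4*1) + 13 = -3*(-9 + 4) + 13 = -3*(-5) + 13 = 15 + 13 = 28)
c(a) = 0 (c(a) = (a - a)/3 = (⅓)*0 = 0)
c(-208) + X*(-26) = 0 + 28*(-26) = 0 - 728 = -728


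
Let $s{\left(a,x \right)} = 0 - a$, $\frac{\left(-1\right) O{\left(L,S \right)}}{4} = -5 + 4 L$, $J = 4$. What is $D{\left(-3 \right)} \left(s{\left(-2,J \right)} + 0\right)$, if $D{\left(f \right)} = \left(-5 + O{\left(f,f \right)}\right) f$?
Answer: $-378$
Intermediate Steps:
$O{\left(L,S \right)} = 20 - 16 L$ ($O{\left(L,S \right)} = - 4 \left(-5 + 4 L\right) = 20 - 16 L$)
$s{\left(a,x \right)} = - a$
$D{\left(f \right)} = f \left(15 - 16 f\right)$ ($D{\left(f \right)} = \left(-5 - \left(-20 + 16 f\right)\right) f = \left(15 - 16 f\right) f = f \left(15 - 16 f\right)$)
$D{\left(-3 \right)} \left(s{\left(-2,J \right)} + 0\right) = - 3 \left(15 - -48\right) \left(\left(-1\right) \left(-2\right) + 0\right) = - 3 \left(15 + 48\right) \left(2 + 0\right) = \left(-3\right) 63 \cdot 2 = \left(-189\right) 2 = -378$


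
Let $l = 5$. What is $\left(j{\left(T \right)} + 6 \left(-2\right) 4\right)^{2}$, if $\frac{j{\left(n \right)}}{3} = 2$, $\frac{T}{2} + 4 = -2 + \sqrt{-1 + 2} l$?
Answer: $1764$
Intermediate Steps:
$T = -2$ ($T = -8 + 2 \left(-2 + \sqrt{-1 + 2} \cdot 5\right) = -8 + 2 \left(-2 + \sqrt{1} \cdot 5\right) = -8 + 2 \left(-2 + 1 \cdot 5\right) = -8 + 2 \left(-2 + 5\right) = -8 + 2 \cdot 3 = -8 + 6 = -2$)
$j{\left(n \right)} = 6$ ($j{\left(n \right)} = 3 \cdot 2 = 6$)
$\left(j{\left(T \right)} + 6 \left(-2\right) 4\right)^{2} = \left(6 + 6 \left(-2\right) 4\right)^{2} = \left(6 - 48\right)^{2} = \left(-42\right)^{2} = 1764$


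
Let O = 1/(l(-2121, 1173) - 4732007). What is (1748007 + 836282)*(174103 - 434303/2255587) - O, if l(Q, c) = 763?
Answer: 4801553610999438694651115/10671732460228 ≈ 4.4993e+11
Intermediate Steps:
O = -1/4731244 (O = 1/(763 - 4732007) = 1/(-4731244) = -1/4731244 ≈ -2.1136e-7)
(1748007 + 836282)*(174103 - 434303/2255587) - O = (1748007 + 836282)*(174103 - 434303/2255587) - 1*(-1/4731244) = 2584289*(174103 - 434303*1/2255587) + 1/4731244 = 2584289*(174103 - 434303/2255587) + 1/4731244 = 2584289*(392704029158/2255587) + 1/4731244 = 1014860702808698662/2255587 + 1/4731244 = 4801553610999438694651115/10671732460228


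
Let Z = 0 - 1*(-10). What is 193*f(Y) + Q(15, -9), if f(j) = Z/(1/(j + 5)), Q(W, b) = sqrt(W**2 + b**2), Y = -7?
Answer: -3860 + 3*sqrt(34) ≈ -3842.5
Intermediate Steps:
Z = 10 (Z = 0 + 10 = 10)
f(j) = 50 + 10*j (f(j) = 10/(1/(j + 5)) = 10/(1/(5 + j)) = 10*(5 + j) = 50 + 10*j)
193*f(Y) + Q(15, -9) = 193*(50 + 10*(-7)) + sqrt(15**2 + (-9)**2) = 193*(50 - 70) + sqrt(225 + 81) = 193*(-20) + sqrt(306) = -3860 + 3*sqrt(34)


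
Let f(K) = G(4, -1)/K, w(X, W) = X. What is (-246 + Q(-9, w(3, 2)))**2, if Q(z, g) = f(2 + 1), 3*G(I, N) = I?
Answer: 4884100/81 ≈ 60298.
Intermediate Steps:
G(I, N) = I/3
f(K) = 4/(3*K) (f(K) = ((1/3)*4)/K = 4/(3*K))
Q(z, g) = 4/9 (Q(z, g) = 4/(3*(2 + 1)) = (4/3)/3 = (4/3)*(1/3) = 4/9)
(-246 + Q(-9, w(3, 2)))**2 = (-246 + 4/9)**2 = (-2210/9)**2 = 4884100/81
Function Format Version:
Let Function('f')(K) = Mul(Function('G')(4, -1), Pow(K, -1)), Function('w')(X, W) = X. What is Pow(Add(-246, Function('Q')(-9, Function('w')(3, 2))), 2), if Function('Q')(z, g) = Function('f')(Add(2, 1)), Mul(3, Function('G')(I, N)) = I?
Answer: Rational(4884100, 81) ≈ 60298.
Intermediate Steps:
Function('G')(I, N) = Mul(Rational(1, 3), I)
Function('f')(K) = Mul(Rational(4, 3), Pow(K, -1)) (Function('f')(K) = Mul(Mul(Rational(1, 3), 4), Pow(K, -1)) = Mul(Rational(4, 3), Pow(K, -1)))
Function('Q')(z, g) = Rational(4, 9) (Function('Q')(z, g) = Mul(Rational(4, 3), Pow(Add(2, 1), -1)) = Mul(Rational(4, 3), Pow(3, -1)) = Mul(Rational(4, 3), Rational(1, 3)) = Rational(4, 9))
Pow(Add(-246, Function('Q')(-9, Function('w')(3, 2))), 2) = Pow(Add(-246, Rational(4, 9)), 2) = Pow(Rational(-2210, 9), 2) = Rational(4884100, 81)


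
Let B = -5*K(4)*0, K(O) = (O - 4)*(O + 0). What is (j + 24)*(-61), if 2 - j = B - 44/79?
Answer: -127978/79 ≈ -1620.0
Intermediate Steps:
K(O) = O*(-4 + O) (K(O) = (-4 + O)*O = O*(-4 + O))
B = 0 (B = -20*(-4 + 4)*0 = -20*0*0 = -5*0*0 = 0*0 = 0)
j = 202/79 (j = 2 - (0 - 44/79) = 2 - 1*(-44/79) = 2 + 44/79 = 202/79 ≈ 2.5570)
(j + 24)*(-61) = (202/79 + 24)*(-61) = (2098/79)*(-61) = -127978/79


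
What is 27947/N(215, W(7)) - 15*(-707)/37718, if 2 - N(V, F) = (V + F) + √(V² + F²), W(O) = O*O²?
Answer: -292270923233/2739496058 + 27947*√163874/145262 ≈ -28.806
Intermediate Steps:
W(O) = O³
N(V, F) = 2 - F - V - √(F² + V²) (N(V, F) = 2 - ((V + F) + √(V² + F²)) = 2 - ((F + V) + √(F² + V²)) = 2 - (F + V + √(F² + V²)) = 2 + (-F - V - √(F² + V²)) = 2 - F - V - √(F² + V²))
27947/N(215, W(7)) - 15*(-707)/37718 = 27947/(2 - 1*7³ - 1*215 - √((7³)² + 215²)) - 15*(-707)/37718 = 27947/(2 - 1*343 - 215 - √(343² + 46225)) + 10605*(1/37718) = 27947/(2 - 343 - 215 - √(117649 + 46225)) + 10605/37718 = 27947/(2 - 343 - 215 - √163874) + 10605/37718 = 27947/(-556 - √163874) + 10605/37718 = 10605/37718 + 27947/(-556 - √163874)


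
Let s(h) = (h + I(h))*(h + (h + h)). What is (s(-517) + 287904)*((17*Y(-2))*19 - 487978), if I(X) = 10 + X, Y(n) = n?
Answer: -916721167872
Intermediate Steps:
s(h) = 3*h*(10 + 2*h) (s(h) = (h + (10 + h))*(h + (h + h)) = (10 + 2*h)*(h + 2*h) = (10 + 2*h)*(3*h) = 3*h*(10 + 2*h))
(s(-517) + 287904)*((17*Y(-2))*19 - 487978) = (6*(-517)*(5 - 517) + 287904)*((17*(-2))*19 - 487978) = (6*(-517)*(-512) + 287904)*(-34*19 - 487978) = (1588224 + 287904)*(-646 - 487978) = 1876128*(-488624) = -916721167872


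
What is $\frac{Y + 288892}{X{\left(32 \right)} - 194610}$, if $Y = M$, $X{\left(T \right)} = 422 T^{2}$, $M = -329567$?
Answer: $- \frac{40675}{237518} \approx -0.17125$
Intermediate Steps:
$Y = -329567$
$\frac{Y + 288892}{X{\left(32 \right)} - 194610} = \frac{-329567 + 288892}{422 \cdot 32^{2} - 194610} = - \frac{40675}{422 \cdot 1024 - 194610} = - \frac{40675}{432128 - 194610} = - \frac{40675}{237518}$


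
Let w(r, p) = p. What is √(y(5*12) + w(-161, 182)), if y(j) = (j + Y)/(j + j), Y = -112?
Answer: √163410/30 ≈ 13.475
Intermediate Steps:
y(j) = (-112 + j)/(2*j) (y(j) = (j - 112)/(j + j) = (-112 + j)/((2*j)) = (-112 + j)*(1/(2*j)) = (-112 + j)/(2*j))
√(y(5*12) + w(-161, 182)) = √((-112 + 5*12)/(2*((5*12))) + 182) = √((½)*(-112 + 60)/60 + 182) = √((½)*(1/60)*(-52) + 182) = √(-13/30 + 182) = √(5447/30) = √163410/30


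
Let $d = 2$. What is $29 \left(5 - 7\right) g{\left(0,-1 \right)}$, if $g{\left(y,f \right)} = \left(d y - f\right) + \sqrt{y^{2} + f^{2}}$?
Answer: $-116$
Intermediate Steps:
$g{\left(y,f \right)} = \sqrt{f^{2} + y^{2}} - f + 2 y$ ($g{\left(y,f \right)} = \left(2 y - f\right) + \sqrt{y^{2} + f^{2}} = \left(- f + 2 y\right) + \sqrt{f^{2} + y^{2}} = \sqrt{f^{2} + y^{2}} - f + 2 y$)
$29 \left(5 - 7\right) g{\left(0,-1 \right)} = 29 \left(5 - 7\right) \left(\sqrt{\left(-1\right)^{2} + 0^{2}} - -1 + 2 \cdot 0\right) = 29 \left(-2\right) \left(\sqrt{1 + 0} + 1 + 0\right) = - 58 \left(\sqrt{1} + 1 + 0\right) = - 58 \left(1 + 1 + 0\right) = \left(-58\right) 2 = -116$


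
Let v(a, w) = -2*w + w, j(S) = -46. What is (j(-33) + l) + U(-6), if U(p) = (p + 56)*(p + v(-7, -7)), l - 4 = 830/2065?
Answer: 3470/413 ≈ 8.4019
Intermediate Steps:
v(a, w) = -w
l = 1818/413 (l = 4 + 830/2065 = 4 + 830*(1/2065) = 4 + 166/413 = 1818/413 ≈ 4.4019)
U(p) = (7 + p)*(56 + p) (U(p) = (p + 56)*(p - 1*(-7)) = (56 + p)*(p + 7) = (56 + p)*(7 + p) = (7 + p)*(56 + p))
(j(-33) + l) + U(-6) = (-46 + 1818/413) + (392 + (-6)² + 63*(-6)) = -17180/413 + (392 + 36 - 378) = -17180/413 + 50 = 3470/413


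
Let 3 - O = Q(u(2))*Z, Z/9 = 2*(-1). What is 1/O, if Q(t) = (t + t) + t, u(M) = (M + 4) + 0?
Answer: 1/327 ≈ 0.0030581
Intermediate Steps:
u(M) = 4 + M (u(M) = (4 + M) + 0 = 4 + M)
Z = -18 (Z = 9*(2*(-1)) = 9*(-2) = -18)
Q(t) = 3*t (Q(t) = 2*t + t = 3*t)
O = 327 (O = 3 - 3*(4 + 2)*(-18) = 3 - 3*6*(-18) = 3 - 18*(-18) = 3 - 1*(-324) = 3 + 324 = 327)
1/O = 1/327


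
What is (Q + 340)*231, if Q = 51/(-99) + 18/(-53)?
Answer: 4152155/53 ≈ 78343.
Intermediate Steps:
Q = -1495/1749 (Q = 51*(-1/99) + 18*(-1/53) = -17/33 - 18/53 = -1495/1749 ≈ -0.85477)
(Q + 340)*231 = (-1495/1749 + 340)*231 = (593165/1749)*231 = 4152155/53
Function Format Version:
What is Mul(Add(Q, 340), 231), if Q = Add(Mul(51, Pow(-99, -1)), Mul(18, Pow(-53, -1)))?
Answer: Rational(4152155, 53) ≈ 78343.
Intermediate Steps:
Q = Rational(-1495, 1749) (Q = Add(Mul(51, Rational(-1, 99)), Mul(18, Rational(-1, 53))) = Add(Rational(-17, 33), Rational(-18, 53)) = Rational(-1495, 1749) ≈ -0.85477)
Mul(Add(Q, 340), 231) = Mul(Add(Rational(-1495, 1749), 340), 231) = Mul(Rational(593165, 1749), 231) = Rational(4152155, 53)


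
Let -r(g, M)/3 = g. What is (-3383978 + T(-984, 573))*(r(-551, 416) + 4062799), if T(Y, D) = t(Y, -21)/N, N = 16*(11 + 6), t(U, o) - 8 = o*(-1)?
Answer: -935273068736531/68 ≈ -1.3754e+13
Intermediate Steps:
r(g, M) = -3*g
t(U, o) = 8 - o (t(U, o) = 8 + o*(-1) = 8 - o)
N = 272 (N = 16*17 = 272)
T(Y, D) = 29/272 (T(Y, D) = (8 - 1*(-21))/272 = (8 + 21)*(1/272) = 29*(1/272) = 29/272)
(-3383978 + T(-984, 573))*(r(-551, 416) + 4062799) = (-3383978 + 29/272)*(-3*(-551) + 4062799) = -920441987*(1653 + 4062799)/272 = -920441987/272*4064452 = -935273068736531/68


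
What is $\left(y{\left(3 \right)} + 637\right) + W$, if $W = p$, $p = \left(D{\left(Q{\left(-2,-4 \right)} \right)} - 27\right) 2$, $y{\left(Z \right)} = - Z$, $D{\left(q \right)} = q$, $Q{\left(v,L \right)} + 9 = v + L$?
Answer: $550$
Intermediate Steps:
$Q{\left(v,L \right)} = -9 + L + v$ ($Q{\left(v,L \right)} = -9 + \left(v + L\right) = -9 + \left(L + v\right) = -9 + L + v$)
$p = -84$ ($p = \left(\left(-9 - 4 - 2\right) - 27\right) 2 = \left(-15 - 27\right) 2 = \left(-42\right) 2 = -84$)
$W = -84$
$\left(y{\left(3 \right)} + 637\right) + W = \left(\left(-1\right) 3 + 637\right) - 84 = \left(-3 + 637\right) - 84 = 634 - 84 = 550$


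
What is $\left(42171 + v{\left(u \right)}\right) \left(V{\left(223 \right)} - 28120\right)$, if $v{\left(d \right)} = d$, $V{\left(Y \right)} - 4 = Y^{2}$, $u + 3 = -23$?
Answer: $910879885$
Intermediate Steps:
$u = -26$ ($u = -3 - 23 = -26$)
$V{\left(Y \right)} = 4 + Y^{2}$
$\left(42171 + v{\left(u \right)}\right) \left(V{\left(223 \right)} - 28120\right) = \left(42171 - 26\right) \left(\left(4 + 223^{2}\right) - 28120\right) = 42145 \left(\left(4 + 49729\right) - 28120\right) = 42145 \left(49733 - 28120\right) = 42145 \cdot 21613 = 910879885$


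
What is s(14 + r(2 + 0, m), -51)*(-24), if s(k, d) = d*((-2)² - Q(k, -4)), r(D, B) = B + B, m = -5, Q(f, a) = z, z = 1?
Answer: 3672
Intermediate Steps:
Q(f, a) = 1
r(D, B) = 2*B
s(k, d) = 3*d (s(k, d) = d*((-2)² - 1*1) = d*(4 - 1) = d*3 = 3*d)
s(14 + r(2 + 0, m), -51)*(-24) = (3*(-51))*(-24) = -153*(-24) = 3672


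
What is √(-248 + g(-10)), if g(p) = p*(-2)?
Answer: 2*I*√57 ≈ 15.1*I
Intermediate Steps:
g(p) = -2*p
√(-248 + g(-10)) = √(-248 - 2*(-10)) = √(-248 + 20) = √(-228) = 2*I*√57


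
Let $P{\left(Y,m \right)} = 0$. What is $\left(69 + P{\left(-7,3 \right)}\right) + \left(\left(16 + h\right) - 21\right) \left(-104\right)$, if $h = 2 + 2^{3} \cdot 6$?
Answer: $-4611$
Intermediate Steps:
$h = 50$ ($h = 2 + 8 \cdot 6 = 2 + 48 = 50$)
$\left(69 + P{\left(-7,3 \right)}\right) + \left(\left(16 + h\right) - 21\right) \left(-104\right) = \left(69 + 0\right) + \left(\left(16 + 50\right) - 21\right) \left(-104\right) = 69 + \left(66 - 21\right) \left(-104\right) = 69 + 45 \left(-104\right) = 69 - 4680 = -4611$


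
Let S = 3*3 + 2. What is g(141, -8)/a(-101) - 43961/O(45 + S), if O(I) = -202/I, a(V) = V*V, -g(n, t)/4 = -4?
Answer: 124321724/10201 ≈ 12187.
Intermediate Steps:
g(n, t) = 16 (g(n, t) = -4*(-4) = 16)
S = 11 (S = 9 + 2 = 11)
a(V) = V²
g(141, -8)/a(-101) - 43961/O(45 + S) = 16/((-101)²) - 43961/((-202/(45 + 11))) = 16/10201 - 43961/((-202/56)) = 16*(1/10201) - 43961/((-202*1/56)) = 16/10201 - 43961/(-101/28) = 16/10201 - 43961*(-28/101) = 16/10201 + 1230908/101 = 124321724/10201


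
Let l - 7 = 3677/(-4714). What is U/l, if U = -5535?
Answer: -26091990/29321 ≈ -889.87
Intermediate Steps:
l = 29321/4714 (l = 7 + 3677/(-4714) = 7 + 3677*(-1/4714) = 7 - 3677/4714 = 29321/4714 ≈ 6.2200)
U/l = -5535/29321/4714 = -5535*4714/29321 = -26091990/29321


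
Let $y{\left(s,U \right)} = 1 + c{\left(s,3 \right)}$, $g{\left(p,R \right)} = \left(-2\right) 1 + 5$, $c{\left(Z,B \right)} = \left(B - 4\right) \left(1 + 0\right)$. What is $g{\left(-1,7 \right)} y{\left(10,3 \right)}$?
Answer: $0$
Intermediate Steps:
$c{\left(Z,B \right)} = -4 + B$ ($c{\left(Z,B \right)} = \left(-4 + B\right) 1 = -4 + B$)
$g{\left(p,R \right)} = 3$ ($g{\left(p,R \right)} = -2 + 5 = 3$)
$y{\left(s,U \right)} = 0$ ($y{\left(s,U \right)} = 1 + \left(-4 + 3\right) = 1 - 1 = 0$)
$g{\left(-1,7 \right)} y{\left(10,3 \right)} = 3 \cdot 0 = 0$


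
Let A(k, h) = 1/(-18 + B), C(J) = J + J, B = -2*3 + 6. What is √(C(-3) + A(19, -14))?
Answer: I*√218/6 ≈ 2.4608*I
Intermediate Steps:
B = 0 (B = -6 + 6 = 0)
C(J) = 2*J
A(k, h) = -1/18 (A(k, h) = 1/(-18 + 0) = 1/(-18) = -1/18)
√(C(-3) + A(19, -14)) = √(2*(-3) - 1/18) = √(-6 - 1/18) = √(-109/18) = I*√218/6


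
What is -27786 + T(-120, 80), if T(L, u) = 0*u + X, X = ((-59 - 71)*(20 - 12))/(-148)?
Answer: -1027822/37 ≈ -27779.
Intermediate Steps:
X = 260/37 (X = -130*8*(-1/148) = -1040*(-1/148) = 260/37 ≈ 7.0270)
T(L, u) = 260/37 (T(L, u) = 0*u + 260/37 = 0 + 260/37 = 260/37)
-27786 + T(-120, 80) = -27786 + 260/37 = -1027822/37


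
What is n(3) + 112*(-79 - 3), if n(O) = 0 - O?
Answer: -9187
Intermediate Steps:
n(O) = -O
n(3) + 112*(-79 - 3) = -1*3 + 112*(-79 - 3) = -3 + 112*(-82) = -3 - 9184 = -9187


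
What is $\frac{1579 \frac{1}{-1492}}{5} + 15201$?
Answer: $\frac{113397881}{7460} \approx 15201.0$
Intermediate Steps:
$\frac{1579 \frac{1}{-1492}}{5} + 15201 = 1579 \left(- \frac{1}{1492}\right) \frac{1}{5} + 15201 = \left(- \frac{1579}{1492}\right) \frac{1}{5} + 15201 = - \frac{1579}{7460} + 15201 = \frac{113397881}{7460}$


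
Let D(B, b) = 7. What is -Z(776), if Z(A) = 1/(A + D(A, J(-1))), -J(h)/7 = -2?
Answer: -1/783 ≈ -0.0012771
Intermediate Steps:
J(h) = 14 (J(h) = -7*(-2) = 14)
Z(A) = 1/(7 + A) (Z(A) = 1/(A + 7) = 1/(7 + A))
-Z(776) = -1/(7 + 776) = -1/783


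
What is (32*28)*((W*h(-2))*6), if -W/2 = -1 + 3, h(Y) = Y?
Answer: 43008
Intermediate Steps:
W = -4 (W = -2*(-1 + 3) = -2*2 = -4)
(32*28)*((W*h(-2))*6) = (32*28)*(-4*(-2)*6) = 896*(8*6) = 896*48 = 43008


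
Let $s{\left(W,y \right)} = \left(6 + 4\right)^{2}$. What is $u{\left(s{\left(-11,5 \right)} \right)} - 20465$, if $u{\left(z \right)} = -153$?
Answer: $-20618$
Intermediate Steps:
$s{\left(W,y \right)} = 100$ ($s{\left(W,y \right)} = 10^{2} = 100$)
$u{\left(s{\left(-11,5 \right)} \right)} - 20465 = -153 - 20465 = -20618$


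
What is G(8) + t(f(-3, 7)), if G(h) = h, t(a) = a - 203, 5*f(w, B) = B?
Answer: -968/5 ≈ -193.60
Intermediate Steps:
f(w, B) = B/5
t(a) = -203 + a
G(8) + t(f(-3, 7)) = 8 + (-203 + (⅕)*7) = 8 + (-203 + 7/5) = 8 - 1008/5 = -968/5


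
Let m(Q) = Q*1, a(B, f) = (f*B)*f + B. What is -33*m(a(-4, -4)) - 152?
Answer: 2092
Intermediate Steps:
a(B, f) = B + B*f**2 (a(B, f) = (B*f)*f + B = B*f**2 + B = B + B*f**2)
m(Q) = Q
-33*m(a(-4, -4)) - 152 = -(-132)*(1 + (-4)**2) - 152 = -(-132)*(1 + 16) - 152 = -(-132)*17 - 152 = -33*(-68) - 152 = 2244 - 152 = 2092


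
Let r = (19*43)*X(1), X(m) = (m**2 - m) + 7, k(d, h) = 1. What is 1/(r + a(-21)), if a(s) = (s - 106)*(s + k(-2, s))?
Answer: 1/8259 ≈ 0.00012108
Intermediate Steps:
X(m) = 7 + m**2 - m
a(s) = (1 + s)*(-106 + s) (a(s) = (s - 106)*(s + 1) = (-106 + s)*(1 + s) = (1 + s)*(-106 + s))
r = 5719 (r = (19*43)*(7 + 1**2 - 1*1) = 817*(7 + 1 - 1) = 817*7 = 5719)
1/(r + a(-21)) = 1/(5719 + (-106 + (-21)**2 - 105*(-21))) = 1/(5719 + (-106 + 441 + 2205)) = 1/(5719 + 2540) = 1/8259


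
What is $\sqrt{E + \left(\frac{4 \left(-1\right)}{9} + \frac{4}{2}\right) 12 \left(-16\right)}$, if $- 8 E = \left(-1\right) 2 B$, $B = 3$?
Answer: $\frac{5 i \sqrt{429}}{6} \approx 17.26 i$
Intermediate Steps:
$E = \frac{3}{4}$ ($E = - \frac{\left(-1\right) 2 \cdot 3}{8} = - \frac{\left(-2\right) 3}{8} = \left(- \frac{1}{8}\right) \left(-6\right) = \frac{3}{4} \approx 0.75$)
$\sqrt{E + \left(\frac{4 \left(-1\right)}{9} + \frac{4}{2}\right) 12 \left(-16\right)} = \sqrt{\frac{3}{4} + \left(\frac{4 \left(-1\right)}{9} + \frac{4}{2}\right) 12 \left(-16\right)} = \sqrt{\frac{3}{4} + \left(\left(-4\right) \frac{1}{9} + 4 \cdot \frac{1}{2}\right) 12 \left(-16\right)} = \sqrt{\frac{3}{4} + \left(- \frac{4}{9} + 2\right) 12 \left(-16\right)} = \sqrt{\frac{3}{4} + \frac{14}{9} \cdot 12 \left(-16\right)} = \sqrt{\frac{3}{4} + \frac{56}{3} \left(-16\right)} = \sqrt{\frac{3}{4} - \frac{896}{3}} = \sqrt{- \frac{3575}{12}} = \frac{5 i \sqrt{429}}{6}$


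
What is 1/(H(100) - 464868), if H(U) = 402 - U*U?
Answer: -1/474466 ≈ -2.1076e-6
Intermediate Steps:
H(U) = 402 - U²
1/(H(100) - 464868) = 1/((402 - 1*100²) - 464868) = 1/((402 - 1*10000) - 464868) = 1/((402 - 10000) - 464868) = 1/(-9598 - 464868) = 1/(-474466) = -1/474466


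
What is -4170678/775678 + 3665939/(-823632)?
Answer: -3139346047069/319436611248 ≈ -9.8278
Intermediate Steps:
-4170678/775678 + 3665939/(-823632) = -4170678*1/775678 + 3665939*(-1/823632) = -2085339/387839 - 3665939/823632 = -3139346047069/319436611248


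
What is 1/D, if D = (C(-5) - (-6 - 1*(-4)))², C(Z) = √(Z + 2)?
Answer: (2 + I*√3)⁻² ≈ 0.020408 - 0.14139*I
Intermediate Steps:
C(Z) = √(2 + Z)
D = (2 + I*√3)² (D = (√(2 - 5) - (-6 - 1*(-4)))² = (√(-3) - (-6 + 4))² = (I*√3 - 1*(-2))² = (I*√3 + 2)² = (2 + I*√3)² ≈ 1.0 + 6.9282*I)
1/D = 1/((2 + I*√3)²) = (2 + I*√3)⁻²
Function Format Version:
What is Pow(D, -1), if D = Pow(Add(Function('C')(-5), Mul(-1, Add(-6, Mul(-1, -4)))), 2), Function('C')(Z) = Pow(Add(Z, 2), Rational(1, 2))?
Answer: Pow(Add(2, Mul(I, Pow(3, Rational(1, 2)))), -2) ≈ Add(0.020408, Mul(-0.14139, I))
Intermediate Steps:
Function('C')(Z) = Pow(Add(2, Z), Rational(1, 2))
D = Pow(Add(2, Mul(I, Pow(3, Rational(1, 2)))), 2) (D = Pow(Add(Pow(Add(2, -5), Rational(1, 2)), Mul(-1, Add(-6, Mul(-1, -4)))), 2) = Pow(Add(Pow(-3, Rational(1, 2)), Mul(-1, Add(-6, 4))), 2) = Pow(Add(Mul(I, Pow(3, Rational(1, 2))), Mul(-1, -2)), 2) = Pow(Add(Mul(I, Pow(3, Rational(1, 2))), 2), 2) = Pow(Add(2, Mul(I, Pow(3, Rational(1, 2)))), 2) ≈ Add(1.0000, Mul(6.9282, I)))
Pow(D, -1) = Pow(Pow(Add(2, Mul(I, Pow(3, Rational(1, 2)))), 2), -1) = Pow(Add(2, Mul(I, Pow(3, Rational(1, 2)))), -2)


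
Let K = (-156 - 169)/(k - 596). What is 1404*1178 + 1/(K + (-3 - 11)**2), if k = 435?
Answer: 52728368633/31881 ≈ 1.6539e+6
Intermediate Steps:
K = 325/161 (K = (-156 - 169)/(435 - 596) = -325/(-161) = -325*(-1/161) = 325/161 ≈ 2.0186)
1404*1178 + 1/(K + (-3 - 11)**2) = 1404*1178 + 1/(325/161 + (-3 - 11)**2) = 1653912 + 1/(325/161 + (-14)**2) = 1653912 + 1/(325/161 + 196) = 1653912 + 1/(31881/161) = 1653912 + 161/31881 = 52728368633/31881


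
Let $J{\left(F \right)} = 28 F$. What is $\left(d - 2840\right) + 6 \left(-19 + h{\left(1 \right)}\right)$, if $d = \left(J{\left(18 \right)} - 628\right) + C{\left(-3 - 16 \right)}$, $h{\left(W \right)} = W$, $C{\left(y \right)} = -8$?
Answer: $-3080$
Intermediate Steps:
$d = -132$ ($d = \left(28 \cdot 18 - 628\right) - 8 = \left(504 - 628\right) - 8 = -124 - 8 = -132$)
$\left(d - 2840\right) + 6 \left(-19 + h{\left(1 \right)}\right) = \left(-132 - 2840\right) + 6 \left(-19 + 1\right) = -2972 + 6 \left(-18\right) = -2972 - 108 = -3080$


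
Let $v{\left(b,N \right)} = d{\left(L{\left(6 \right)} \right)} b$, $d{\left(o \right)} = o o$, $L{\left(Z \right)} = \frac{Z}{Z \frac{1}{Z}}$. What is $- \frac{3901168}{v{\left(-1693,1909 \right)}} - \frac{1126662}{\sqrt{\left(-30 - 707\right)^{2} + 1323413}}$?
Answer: $\frac{975292}{15237} - \frac{187777 \sqrt{207398}}{103699} \approx -760.64$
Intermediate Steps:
$L{\left(Z \right)} = Z$ ($L{\left(Z \right)} = \frac{Z}{1} = Z 1 = Z$)
$d{\left(o \right)} = o^{2}$
$v{\left(b,N \right)} = 36 b$ ($v{\left(b,N \right)} = 6^{2} b = 36 b$)
$- \frac{3901168}{v{\left(-1693,1909 \right)}} - \frac{1126662}{\sqrt{\left(-30 - 707\right)^{2} + 1323413}} = - \frac{3901168}{36 \left(-1693\right)} - \frac{1126662}{\sqrt{\left(-30 - 707\right)^{2} + 1323413}} = - \frac{3901168}{-60948} - \frac{1126662}{\sqrt{\left(-737\right)^{2} + 1323413}} = \left(-3901168\right) \left(- \frac{1}{60948}\right) - \frac{1126662}{\sqrt{543169 + 1323413}} = \frac{975292}{15237} - \frac{1126662}{\sqrt{1866582}} = \frac{975292}{15237} - \frac{1126662}{3 \sqrt{207398}} = \frac{975292}{15237} - 1126662 \frac{\sqrt{207398}}{622194} = \frac{975292}{15237} - \frac{187777 \sqrt{207398}}{103699}$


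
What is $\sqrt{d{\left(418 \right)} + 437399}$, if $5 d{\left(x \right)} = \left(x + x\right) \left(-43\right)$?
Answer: $\frac{\sqrt{10755235}}{5} \approx 655.9$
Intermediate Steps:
$d{\left(x \right)} = - \frac{86 x}{5}$ ($d{\left(x \right)} = \frac{\left(x + x\right) \left(-43\right)}{5} = \frac{2 x \left(-43\right)}{5} = \frac{\left(-86\right) x}{5} = - \frac{86 x}{5}$)
$\sqrt{d{\left(418 \right)} + 437399} = \sqrt{\left(- \frac{86}{5}\right) 418 + 437399} = \sqrt{- \frac{35948}{5} + 437399} = \sqrt{\frac{2151047}{5}} = \frac{\sqrt{10755235}}{5}$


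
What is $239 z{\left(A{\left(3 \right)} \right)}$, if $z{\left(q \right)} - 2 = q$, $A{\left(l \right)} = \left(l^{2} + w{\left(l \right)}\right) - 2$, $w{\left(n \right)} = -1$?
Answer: $1912$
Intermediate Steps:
$A{\left(l \right)} = -3 + l^{2}$ ($A{\left(l \right)} = \left(l^{2} - 1\right) - 2 = \left(-1 + l^{2}\right) - 2 = -3 + l^{2}$)
$z{\left(q \right)} = 2 + q$
$239 z{\left(A{\left(3 \right)} \right)} = 239 \left(2 - \left(3 - 3^{2}\right)\right) = 239 \left(2 + \left(-3 + 9\right)\right) = 239 \left(2 + 6\right) = 239 \cdot 8 = 1912$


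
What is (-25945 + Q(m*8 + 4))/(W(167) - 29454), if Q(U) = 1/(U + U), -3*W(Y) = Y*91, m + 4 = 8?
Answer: 1868039/2485416 ≈ 0.75160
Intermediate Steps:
m = 4 (m = -4 + 8 = 4)
W(Y) = -91*Y/3 (W(Y) = -Y*91/3 = -91*Y/3)
Q(U) = 1/(2*U)
(-25945 + Q(m*8 + 4))/(W(167) - 29454) = (-25945 + 1/(2*(4*8 + 4)))/(-91/3*167 - 29454) = (-25945 + 1/(2*(32 + 4)))/(-15197/3 - 29454) = (-25945 + (½)/36)/(-103559/3) = (-25945 + (½)*(1/36))*(-3/103559) = (-25945 + 1/72)*(-3/103559) = -1868039/72*(-3/103559) = 1868039/2485416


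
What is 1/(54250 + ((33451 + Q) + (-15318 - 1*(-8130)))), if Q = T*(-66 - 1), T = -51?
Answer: 1/83930 ≈ 1.1915e-5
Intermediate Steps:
Q = 3417 (Q = -51*(-66 - 1) = -51*(-67) = 3417)
1/(54250 + ((33451 + Q) + (-15318 - 1*(-8130)))) = 1/(54250 + ((33451 + 3417) + (-15318 - 1*(-8130)))) = 1/(54250 + (36868 + (-15318 + 8130))) = 1/(54250 + (36868 - 7188)) = 1/(54250 + 29680) = 1/83930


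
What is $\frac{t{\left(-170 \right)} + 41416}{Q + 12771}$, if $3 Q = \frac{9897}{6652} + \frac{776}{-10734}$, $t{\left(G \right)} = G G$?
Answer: $\frac{7531114457232}{1367873830115} \approx 5.5057$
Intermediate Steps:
$t{\left(G \right)} = G^{2}$
$Q = \frac{50536223}{107103852}$ ($Q = \frac{\frac{9897}{6652} + \frac{776}{-10734}}{3} = \frac{9897 \cdot \frac{1}{6652} + 776 \left(- \frac{1}{10734}\right)}{3} = \frac{\frac{9897}{6652} - \frac{388}{5367}}{3} = \frac{1}{3} \cdot \frac{50536223}{35701284} = \frac{50536223}{107103852} \approx 0.47184$)
$\frac{t{\left(-170 \right)} + 41416}{Q + 12771} = \frac{\left(-170\right)^{2} + 41416}{\frac{50536223}{107103852} + 12771} = \frac{28900 + 41416}{\frac{1367873830115}{107103852}} = 70316 \cdot \frac{107103852}{1367873830115} = \frac{7531114457232}{1367873830115}$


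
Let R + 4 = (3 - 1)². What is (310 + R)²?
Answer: 96100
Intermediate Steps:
R = 0 (R = -4 + (3 - 1)² = -4 + 2² = -4 + 4 = 0)
(310 + R)² = (310 + 0)² = 310² = 96100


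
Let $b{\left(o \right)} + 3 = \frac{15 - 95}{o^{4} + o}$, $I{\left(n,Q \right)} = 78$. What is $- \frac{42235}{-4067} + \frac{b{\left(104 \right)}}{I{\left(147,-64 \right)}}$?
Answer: $\frac{1371296469941}{132539243382} \approx 10.346$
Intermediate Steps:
$b{\left(o \right)} = -3 - \frac{80}{o + o^{4}}$ ($b{\left(o \right)} = -3 + \frac{15 - 95}{o^{4} + o} = -3 - \frac{80}{o + o^{4}}$)
$- \frac{42235}{-4067} + \frac{b{\left(104 \right)}}{I{\left(147,-64 \right)}} = - \frac{42235}{-4067} + \frac{\frac{1}{104 + 104^{4}} \left(-80 - 312 - 3 \cdot 104^{4}\right)}{78} = \left(-42235\right) \left(- \frac{1}{4067}\right) + \frac{-80 - 312 - 350957568}{104 + 116985856} \cdot \frac{1}{78} = \frac{42235}{4067} + \frac{-80 - 312 - 350957568}{116985960} \cdot \frac{1}{78} = \frac{42235}{4067} + \frac{1}{116985960} \left(-350957960\right) \frac{1}{78} = \frac{42235}{4067} - \frac{8773949}{228122622} = \frac{1371296469941}{132539243382}$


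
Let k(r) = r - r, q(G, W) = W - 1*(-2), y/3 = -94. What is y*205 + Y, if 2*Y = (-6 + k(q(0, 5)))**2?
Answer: -57792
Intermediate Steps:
y = -282 (y = 3*(-94) = -282)
q(G, W) = 2 + W (q(G, W) = W + 2 = 2 + W)
k(r) = 0
Y = 18 (Y = (-6 + 0)**2/2 = (1/2)*(-6)**2 = (1/2)*36 = 18)
y*205 + Y = -282*205 + 18 = -57810 + 18 = -57792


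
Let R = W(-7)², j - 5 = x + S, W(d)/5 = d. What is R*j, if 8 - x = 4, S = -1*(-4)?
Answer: 15925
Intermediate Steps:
S = 4
W(d) = 5*d
x = 4 (x = 8 - 1*4 = 8 - 4 = 4)
j = 13 (j = 5 + (4 + 4) = 5 + 8 = 13)
R = 1225 (R = (5*(-7))² = (-35)² = 1225)
R*j = 1225*13 = 15925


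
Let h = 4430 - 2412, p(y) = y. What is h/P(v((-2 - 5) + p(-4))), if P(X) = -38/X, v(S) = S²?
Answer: -122089/19 ≈ -6425.7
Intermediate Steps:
h = 2018
h/P(v((-2 - 5) + p(-4))) = 2018/((-38/((-2 - 5) - 4)²)) = 2018/((-38/(-7 - 4)²)) = 2018/((-38/((-11)²))) = 2018/((-38/121)) = 2018/((-38*1/121)) = 2018/(-38/121) = 2018*(-121/38) = -122089/19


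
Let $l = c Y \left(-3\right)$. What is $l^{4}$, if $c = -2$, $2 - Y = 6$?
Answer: $331776$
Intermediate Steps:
$Y = -4$ ($Y = 2 - 6 = -4$)
$l = -24$ ($l = \left(-2\right) \left(-4\right) \left(-3\right) = 8 \left(-3\right) = -24$)
$l^{4} = \left(-24\right)^{4} = 331776$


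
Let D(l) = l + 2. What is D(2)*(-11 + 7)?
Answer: -16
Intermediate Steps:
D(l) = 2 + l
D(2)*(-11 + 7) = (2 + 2)*(-11 + 7) = 4*(-4) = -16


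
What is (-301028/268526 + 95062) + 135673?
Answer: 30979022791/134263 ≈ 2.3073e+5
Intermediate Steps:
(-301028/268526 + 95062) + 135673 = (-301028*1/268526 + 95062) + 135673 = (-150514/134263 + 95062) + 135673 = 12763158792/134263 + 135673 = 30979022791/134263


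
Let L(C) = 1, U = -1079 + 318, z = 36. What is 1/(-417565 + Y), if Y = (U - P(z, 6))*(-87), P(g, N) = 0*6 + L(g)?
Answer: -1/351271 ≈ -2.8468e-6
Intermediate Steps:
U = -761
P(g, N) = 1 (P(g, N) = 0*6 + 1 = 0 + 1 = 1)
Y = 66294 (Y = (-761 - 1*1)*(-87) = (-761 - 1)*(-87) = -762*(-87) = 66294)
1/(-417565 + Y) = 1/(-417565 + 66294) = 1/(-351271) = -1/351271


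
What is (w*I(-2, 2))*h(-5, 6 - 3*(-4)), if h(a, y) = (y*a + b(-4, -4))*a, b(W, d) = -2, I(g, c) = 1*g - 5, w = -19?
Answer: 61180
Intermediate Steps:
I(g, c) = -5 + g (I(g, c) = g - 5 = -5 + g)
h(a, y) = a*(-2 + a*y) (h(a, y) = (y*a - 2)*a = (a*y - 2)*a = (-2 + a*y)*a = a*(-2 + a*y))
(w*I(-2, 2))*h(-5, 6 - 3*(-4)) = (-19*(-5 - 2))*(-5*(-2 - 5*(6 - 3*(-4)))) = (-19*(-7))*(-5*(-2 - 5*(6 + 12))) = 133*(-5*(-2 - 5*18)) = 133*(-5*(-2 - 90)) = 133*(-5*(-92)) = 133*460 = 61180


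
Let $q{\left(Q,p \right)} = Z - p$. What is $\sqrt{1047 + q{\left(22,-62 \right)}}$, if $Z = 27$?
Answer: $4 \sqrt{71} \approx 33.705$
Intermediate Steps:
$q{\left(Q,p \right)} = 27 - p$
$\sqrt{1047 + q{\left(22,-62 \right)}} = \sqrt{1047 + \left(27 - -62\right)} = \sqrt{1047 + \left(27 + 62\right)} = \sqrt{1047 + 89} = \sqrt{1136} = 4 \sqrt{71}$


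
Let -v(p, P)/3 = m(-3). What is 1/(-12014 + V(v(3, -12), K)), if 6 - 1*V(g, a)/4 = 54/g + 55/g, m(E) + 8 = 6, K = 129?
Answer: -3/36188 ≈ -8.2900e-5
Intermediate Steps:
m(E) = -2 (m(E) = -8 + 6 = -2)
v(p, P) = 6 (v(p, P) = -3*(-2) = 6)
V(g, a) = 24 - 436/g (V(g, a) = 24 - 4*(54/g + 55/g) = 24 - 436/g)
1/(-12014 + V(v(3, -12), K)) = 1/(-12014 + (24 - 436/6)) = 1/(-12014 + (24 - 436*⅙)) = 1/(-12014 + (24 - 218/3)) = 1/(-12014 - 146/3) = 1/(-36188/3) = -3/36188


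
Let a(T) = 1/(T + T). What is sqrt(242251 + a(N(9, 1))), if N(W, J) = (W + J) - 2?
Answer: sqrt(3876017)/4 ≈ 492.19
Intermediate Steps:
N(W, J) = -2 + J + W (N(W, J) = (J + W) - 2 = -2 + J + W)
a(T) = 1/(2*T)
sqrt(242251 + a(N(9, 1))) = sqrt(242251 + 1/(2*(-2 + 1 + 9))) = sqrt(242251 + (1/2)/8) = sqrt(242251 + (1/2)*(1/8)) = sqrt(242251 + 1/16) = sqrt(3876017/16) = sqrt(3876017)/4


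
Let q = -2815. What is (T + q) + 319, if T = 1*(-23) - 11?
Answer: -2530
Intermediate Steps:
T = -34 (T = -23 - 11 = -34)
(T + q) + 319 = (-34 - 2815) + 319 = -2849 + 319 = -2530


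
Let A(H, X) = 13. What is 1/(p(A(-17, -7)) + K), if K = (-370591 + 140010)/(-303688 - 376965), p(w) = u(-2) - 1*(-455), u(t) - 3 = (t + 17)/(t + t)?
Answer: 2722612/1237668825 ≈ 0.0021998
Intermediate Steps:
u(t) = 3 + (17 + t)/(2*t) (u(t) = 3 + (t + 17)/(t + t) = 3 + (17 + t)/((2*t)) = 3 + (17 + t)*(1/(2*t)) = 3 + (17 + t)/(2*t))
p(w) = 1817/4 (p(w) = (1/2)*(17 + 7*(-2))/(-2) - 1*(-455) = (1/2)*(-1/2)*(17 - 14) + 455 = (1/2)*(-1/2)*3 + 455 = -3/4 + 455 = 1817/4)
K = 230581/680653 (K = -230581/(-680653) = -230581*(-1/680653) = 230581/680653 ≈ 0.33876)
1/(p(A(-17, -7)) + K) = 1/(1817/4 + 230581/680653) = 1/(1237668825/2722612) = 2722612/1237668825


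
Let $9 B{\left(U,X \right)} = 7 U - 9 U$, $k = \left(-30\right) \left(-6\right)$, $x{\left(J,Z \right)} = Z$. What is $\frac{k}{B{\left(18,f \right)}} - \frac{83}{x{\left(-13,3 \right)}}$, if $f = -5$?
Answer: $- \frac{218}{3} \approx -72.667$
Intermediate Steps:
$k = 180$
$B{\left(U,X \right)} = - \frac{2 U}{9}$ ($B{\left(U,X \right)} = \frac{7 U - 9 U}{9} = \frac{\left(-2\right) U}{9} = - \frac{2 U}{9}$)
$\frac{k}{B{\left(18,f \right)}} - \frac{83}{x{\left(-13,3 \right)}} = \frac{180}{\left(- \frac{2}{9}\right) 18} - \frac{83}{3} = \frac{180}{-4} - \frac{83}{3} = 180 \left(- \frac{1}{4}\right) - \frac{83}{3} = -45 - \frac{83}{3} = - \frac{218}{3}$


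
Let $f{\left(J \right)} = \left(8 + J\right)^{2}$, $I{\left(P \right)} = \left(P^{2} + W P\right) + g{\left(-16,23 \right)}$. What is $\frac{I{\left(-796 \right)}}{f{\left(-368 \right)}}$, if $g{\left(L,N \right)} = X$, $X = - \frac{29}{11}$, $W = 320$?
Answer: $\frac{4167827}{1425600} \approx 2.9236$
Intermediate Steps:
$X = - \frac{29}{11}$ ($X = \left(-29\right) \frac{1}{11} = - \frac{29}{11} \approx -2.6364$)
$g{\left(L,N \right)} = - \frac{29}{11}$
$I{\left(P \right)} = - \frac{29}{11} + P^{2} + 320 P$ ($I{\left(P \right)} = \left(P^{2} + 320 P\right) - \frac{29}{11} = - \frac{29}{11} + P^{2} + 320 P$)
$\frac{I{\left(-796 \right)}}{f{\left(-368 \right)}} = \frac{- \frac{29}{11} + \left(-796\right)^{2} + 320 \left(-796\right)}{\left(8 - 368\right)^{2}} = \frac{- \frac{29}{11} + 633616 - 254720}{\left(-360\right)^{2}} = \frac{4167827}{11 \cdot 129600} = \frac{4167827}{11} \cdot \frac{1}{129600} = \frac{4167827}{1425600}$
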